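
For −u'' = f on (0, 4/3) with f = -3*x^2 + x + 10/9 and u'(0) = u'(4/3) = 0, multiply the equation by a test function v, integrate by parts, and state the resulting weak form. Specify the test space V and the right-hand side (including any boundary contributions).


V = H^1(0, 4/3) (no boundary constraint on v; u is determined up to an additive constant); weak form: ∫_0^4/3 u'v' dx = ∫_0^4/3 (-3*x^2 + x + 10/9) v dx for all v ∈ V.

Multiply both sides by a test function v and integrate from 0 to 4/3:
  ∫_0^4/3 −u''(x) v(x) dx = ∫_0^4/3 f(x) v(x) dx.
Integrate the LHS by parts once:
  ∫_0^4/3 −u'' v dx = −[u'(x) v(x)]_0^4/3 + ∫_0^4/3 u'(x) v'(x) dx.
Thus ∫_0^4/3 u'(x) v'(x) dx = ∫_0^4/3 f(x) v(x) dx + [u'(x) v(x)]_0^4/3.
Choose V so that boundary terms are either known or forced to vanish.
u has homogeneous Neumann: u'(0) = u'(4/3) = 0. So [u' v]_0^4/3 = 0·v(4/3) − 0·v(0) = 0 for any v; take V = H^1(0, 4/3).
Weak formulation: find u (satisfying any essential BC) such that ∫_0^4/3 u'(x) v'(x) dx = ∫_0^4/3 f v dx for all v ∈ V (homogeneous Neumann, so boundary terms vanish).
Substituting f(x) = -3*x^2 + x + 10/9, the right-hand side is ∫_0^4/3 (-3*x^2 + x + 10/9) v dx.
Compatibility check (pure Neumann): taking v ≡ 1 ∈ V gives 0 = ∫_0^4/3 f dx + (0) − (0), i.e. ∫_0^4/3 f dx must equal u'(0) − u'(4/3) = 0. Indeed ∫_0^4/3 (-3*x^2 + x + 10/9) dx = 0, so the data are compatible. The solution is then unique only up to an additive constant (fix it e.g. by requiring ∫_0^4/3 u dx = 0).


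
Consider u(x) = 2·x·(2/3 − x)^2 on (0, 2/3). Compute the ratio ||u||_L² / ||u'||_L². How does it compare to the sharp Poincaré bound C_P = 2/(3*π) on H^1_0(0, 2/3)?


||u||_L² / ||u'||_L² = sqrt(14)/21 < C_P = 2/(3*π).

u(x) = 2·x·(2/3 − x)^2, so u'(x) = 6*x^2 - 16*x/3 + 8/9.
u(x) = 2·x·(2/3 − x)^2 vanishes at x = 0 and x = 2/3, so u ∈ H^1_0(0, 2/3). Differentiate via the product rule and integrate the resulting polynomials term by term.
  ∫_0^2/3 u² dx = ∫_0^2/3 (4*x^6 - 32*x^5/3 + 32*x^4/3 - 128*x^3/27 + 64*x^2/81) dx. Term by term:
    ∫_0^2/3 4*x^6 dx = 512/15309;  ∫_0^2/3 -32*x^5/3 dx = -1024/6561;  ∫_0^2/3 32*x^4/3 dx = 1024/3645;
    ∫_0^2/3 -128*x^3/27 dx = -512/2187;  ∫_0^2/3 64*x^2/81 dx = 512/6561.
  Sum: 512/15309 − 1024/6561 + 1024/3645 − 512/2187 + 512/6561 = 512/229635.
  ∫_0^2/3 (u')² dx = ∫_0^2/3 (36*x^4 - 64*x^3 + 352*x^2/9 - 256*x/27 + 64/81) dx. Term by term:
    ∫_0^2/3 36*x^4 dx = 128/135;  ∫_0^2/3 -64*x^3 dx = -256/81;  ∫_0^2/3 352*x^2/9 dx = 2816/729;
    ∫_0^2/3 -256*x/27 dx = -512/243;  ∫_0^2/3 64/81 dx = 128/243.
  Sum: 128/135 − 256/81 + 2816/729 − 512/243 + 128/243 = 256/3645.
∫_0^2/3 u² dx = 512/229635, so ||u||_L² = 16*sqrt(70)/2835.
∫_0^2/3 (u')² dx = 256/3645, so ||u'||_L² = 16*sqrt(5)/135.
Ratio ||u||_L² / ||u'||_L² = sqrt(14)/21.
Sharp Poincaré constant on H^1_0(0, 2/3) is C_P = L/π = 2/(3*π), achieved by sin(3*π/2·x).
A polynomial bump cannot attain the sharp Poincaré constant (only the first sine eigenfunction does), so the ratio is strictly less than C_P, consistent with ||u||_L² ≤ C_P ||u'||_L².


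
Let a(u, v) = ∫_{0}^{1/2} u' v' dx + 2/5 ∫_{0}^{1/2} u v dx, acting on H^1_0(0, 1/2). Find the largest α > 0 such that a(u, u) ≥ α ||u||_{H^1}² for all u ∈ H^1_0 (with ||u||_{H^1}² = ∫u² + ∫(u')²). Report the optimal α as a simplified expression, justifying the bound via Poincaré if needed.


α = 2*(1 + 10*π^2)/(5*(1 + 4*π^2))

Coercivity of a(·,·) on H^1_0(0, 1/2) means a(u, u) ≥ α ||u||_{H^1}² for every u ∈ H^1_0.
The interval has length L = 1/2, and Poincaré/coercivity depend only on L. Here a(u, u) = ∫(u')² + (2/5)·∫u².
Here 0 < c = 2/5 < 1. The condition a(u,u) ≥ α||u||_{H^1}² reads (1−α)∫(u')² ≥ (α−c)∫u². Any admissible α is ≤ 1 (rapidly oscillating u have ∫u²/∫(u')² → 0), and α = 1 would force 0 ≥ (1−c)∫u², impossible since c < 1; so 1−α > 0. By the sharp Poincaré inequality on H^1_0 of an interval of length L, ∫(u')² ≥ (π/L)²∫u² with equality for the first sine mode sin(π(x−x₀)/L) (x₀ the left endpoint), so the inequality holds for all u iff (1−α)(π/L)² ≥ α − c, i.e. α ≤ ((π/L)² + c)/((π/L)² + 1) = (1 + c(L/π)²)/(1 + (L/π)²). With (π/L)² = 4*π^2 and c = 2/5, the largest admissible constant is α = ((π/L)² + c)/((π/L)² + 1).
Simplifying, α = 2*(1 + 10*π^2)/(5*(1 + 4*π^2)).


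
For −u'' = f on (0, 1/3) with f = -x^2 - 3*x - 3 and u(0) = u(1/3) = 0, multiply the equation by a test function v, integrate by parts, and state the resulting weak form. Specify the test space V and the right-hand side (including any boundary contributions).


V = H^1_0(0, 1/3) (so v(0) = v(1/3) = 0); weak form: ∫_0^1/3 u'v' dx = ∫_0^1/3 (-x^2 - 3*x - 3) v dx for all v ∈ V.

Multiply both sides by a test function v and integrate from 0 to 1/3:
  ∫_0^1/3 −u''(x) v(x) dx = ∫_0^1/3 f(x) v(x) dx.
Integrate the LHS by parts once:
  ∫_0^1/3 −u'' v dx = −[u'(x) v(x)]_0^1/3 + ∫_0^1/3 u'(x) v'(x) dx.
Thus ∫_0^1/3 u'(x) v'(x) dx = ∫_0^1/3 f(x) v(x) dx + [u'(x) v(x)]_0^1/3.
Choose V so that boundary terms are either known or forced to vanish.
u is Dirichlet: u(0) = u(1/3) = 0. Let V = H^1_0(0, 1/3); then v(0) = v(1/3) = 0, and [u' v]_0^1/3 = 0.
Weak formulation: find u (satisfying any essential BC) such that ∫_0^1/3 u'(x) v'(x) dx = ∫_0^1/3 f v dx for all v ∈ V.
Substituting f(x) = -x^2 - 3*x - 3, the right-hand side is ∫_0^1/3 (-x^2 - 3*x - 3) v dx.


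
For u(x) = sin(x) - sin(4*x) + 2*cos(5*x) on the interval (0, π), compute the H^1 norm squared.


||u||_{H^1(0,π)}^2 = 832/9 + 123*π/2

u'(x) = -10*sin(5*x) + cos(x) - 4*cos(4*x).
Expand u² and (u')² and integrate term by term on (0, π), using: for integers n ≥ 1, ∫_0^π sin²(nx) dx = ∫_0^π cos²(nx) dx = π/2; for n ≠ n', ∫_0^π sin(nx)sin(n'x) dx = ∫_0^π cos(nx)cos(n'x) dx = 0; and by product-to-sum, ∫_0^π sin(nx)cos(n'x) dx = ½∫_0^π [sin((n+n')x) + sin((n−n')x)] dx, which is 0 when n+n' is even and 2n/(n²−n'²) when n+n' is odd (it need not vanish on (0, π)).
  u² squared terms: (-1)²·∫sin(4x)² dx = 1·π/2 = π/2;  (2)²·∫cos(5x)² dx = 4·π/2 = 2*π;  (1)²·∫sin(x)² dx = 1·π/2 = π/2.
  u² cross terms: 2·(-1)·(2)·∫sin(4x)·cos(5x) dx = -4·(-8/9) = 32/9;  2·(-1)·(1)·∫sin(4x)·sin(x) dx = -2·(0) = 0;  2·(2)·(1)·∫cos(5x)·sin(x) dx = 4·(0) = 0.
  So ∫_0^π u² dx = π/2 + 2*π + π/2 + 32/9 + 0 + 0 = 32/9 + 3*π.
  (u')² squared terms: (-10)²·∫sin(5x)² dx = 100·π/2 = 50*π;  (-4)²·∫cos(4x)² dx = 16·π/2 = 8*π;  (1)²·∫cos(x)² dx = 1·π/2 = π/2.
  (u')² cross terms: 2·(-10)·(-4)·∫sin(5x)·cos(4x) dx = 80·(10/9) = 800/9;  2·(-10)·(1)·∫sin(5x)·cos(x) dx = -20·(0) = 0;  2·(-4)·(1)·∫cos(4x)·cos(x) dx = -8·(0) = 0.
  So ∫_0^π (u')² dx = 50*π + 8*π + π/2 + 800/9 + 0 + 0 = 800/9 + 117*π/2.
||u||_{H^1}^2 = (32/9 + 3*π) + (800/9 + 117*π/2) = 832/9 + 123*π/2.


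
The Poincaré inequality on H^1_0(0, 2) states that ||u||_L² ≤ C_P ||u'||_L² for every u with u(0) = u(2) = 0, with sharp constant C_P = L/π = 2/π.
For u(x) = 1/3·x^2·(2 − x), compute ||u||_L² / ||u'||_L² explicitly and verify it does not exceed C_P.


||u||_L² / ||u'||_L² = sqrt(14)/7 < C_P = 2/π.

u(x) = 1/3·x^2·(2 − x), so u'(x) = x*(4 - 3*x)/3.
u(x) = 1/3·x^2·(2 − x) vanishes at x = 0 and x = 2, so u ∈ H^1_0(0, 2). Differentiate via the product rule and integrate the resulting polynomials term by term.
  ∫_0^2 u² dx = ∫_0^2 (x^6/9 - 4*x^5/9 + 4*x^4/9) dx. Term by term:
    ∫_0^2 x^6/9 dx = 128/63;  ∫_0^2 -4*x^5/9 dx = -128/27;  ∫_0^2 4*x^4/9 dx = 128/45.
  Sum: 128/63 − 128/27 + 128/45 = 128/945.
  ∫_0^2 (u')² dx = ∫_0^2 (x^4 - 8*x^3/3 + 16*x^2/9) dx. Term by term:
    ∫_0^2 x^4 dx = 32/5;  ∫_0^2 -8*x^3/3 dx = -32/3;  ∫_0^2 16*x^2/9 dx = 128/27.
  Sum: 32/5 − 32/3 + 128/27 = 64/135.
∫_0^2 u² dx = 128/945, so ||u||_L² = 8*sqrt(210)/315.
∫_0^2 (u')² dx = 64/135, so ||u'||_L² = 8*sqrt(15)/45.
Ratio ||u||_L² / ||u'||_L² = sqrt(14)/7.
Sharp Poincaré constant on H^1_0(0, 2) is C_P = L/π = 2/π, achieved by sin(π/2·x).
A polynomial bump cannot attain the sharp Poincaré constant (only the first sine eigenfunction does), so the ratio is strictly less than C_P, consistent with ||u||_L² ≤ C_P ||u'||_L².


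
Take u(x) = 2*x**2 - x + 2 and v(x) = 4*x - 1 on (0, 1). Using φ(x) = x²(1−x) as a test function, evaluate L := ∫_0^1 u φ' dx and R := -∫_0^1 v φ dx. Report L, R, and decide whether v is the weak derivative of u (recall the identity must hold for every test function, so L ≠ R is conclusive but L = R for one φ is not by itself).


LHS = -7/60, RHS = -7/60. Yes, v = u' weakly.

u(x) = 2*x**2 - x + 2, classical derivative u'(x) = 4*x - 1.
φ(x) = x²(1−x), so φ'(x) = x*(2 - 3*x).
Note φ(0) = φ(1) = 0, so the boundary term u·φ vanishes.
LHS = ∫_0^1 u(x) φ'(x) dx = ∫_0^1 (-6*x^4 + 7*x^3 - 8*x^2 + 4*x) dx. Term by term:
  ∫_0^1 -6*x^4 dx = -6/5;  ∫_0^1 7*x^3 dx = 7/4;  ∫_0^1 -8*x^2 dx = -8/3;
  ∫_0^1 4*x dx = 2.
Sum: -6/5 + 7/4 − 8/3 + 2 = -7/60.
So LHS = -7/60.
∫_0^1 v(x) φ(x) dx = ∫_0^1 (-4*x^4 + 5*x^3 - x^2) dx. Term by term:
  ∫_0^1 -4*x^4 dx = -4/5;  ∫_0^1 5*x^3 dx = 5/4;  ∫_0^1 -x^2 dx = -1/3.
Sum: -4/5 + 5/4 − 1/3 = 7/60.
So RHS = -∫_0^1 v(x) φ(x) dx = -7/60.
LHS = RHS, so the identity holds for this test φ.
Moreover u is smooth here and v(x) = u'(x) = 4*x - 1 pointwise, so the identity holds for every test function. Hence v is the weak derivative of u.


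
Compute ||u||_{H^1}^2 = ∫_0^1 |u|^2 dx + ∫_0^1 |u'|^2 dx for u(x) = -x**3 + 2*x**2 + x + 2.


||u||_{H^1}^2 = 1366/105

The H^1 norm (squared) on an interval (0, L) is
  ||u||_{H^1}^2 = ∫_0^L u(x)^2 dx + ∫_0^L u'(x)^2 dx.
Compute u'(x) = -3*x**2 + 4*x + 1.
Then u(x)^2 = x**6 - 4*x**5 + 2*x**4 + 9*x**2 + 4*x + 4 and u'(x)^2 = 9*x**4 - 24*x**3 + 10*x**2 + 8*x + 1.
Integrate each monomial from 0 to 1 using ∫_0^1 c·x^n dx = c·1^(n+1)/(n+1):
  ∫_0^1 u(x)^2 dx = ∫_0^1 (x^6 - 4*x^5 + 2*x^4 + 9*x^2 + 4*x + 4) dx. Term by term:
    ∫_0^1 x^6 dx = 1/7;  ∫_0^1 -4*x^5 dx = -2/3;  ∫_0^1 2*x^4 dx = 2/5;
    ∫_0^1 9*x^2 dx = 3;  ∫_0^1 4*x dx = 2;  ∫_0^1 4 dx = 4.
  Sum: 1/7 − 2/3 + 2/5 + 3 + 2 + 4 = 932/105.
  ∫_0^1 u'(x)^2 dx = ∫_0^1 (9*x^4 - 24*x^3 + 10*x^2 + 8*x + 1) dx. Term by term:
    ∫_0^1 9*x^4 dx = 9/5;  ∫_0^1 -24*x^3 dx = -6;  ∫_0^1 10*x^2 dx = 10/3;
    ∫_0^1 8*x dx = 4;  ∫_0^1 1 dx = 1.
  Sum: 9/5 − 6 + 10/3 + 4 + 1 = 62/15.
Adding: ||u||_{H^1}^2 = 932/105 + 62/15 = 1366/105.


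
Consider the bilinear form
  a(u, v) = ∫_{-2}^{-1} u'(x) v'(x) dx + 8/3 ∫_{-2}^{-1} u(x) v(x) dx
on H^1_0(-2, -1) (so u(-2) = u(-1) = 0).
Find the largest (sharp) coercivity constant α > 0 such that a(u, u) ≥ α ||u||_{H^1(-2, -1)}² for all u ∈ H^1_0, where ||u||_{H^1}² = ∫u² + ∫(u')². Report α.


α = 1

Coercivity of a(·,·) on H^1_0(-2, -1) means a(u, u) ≥ α ||u||_{H^1}² for every u ∈ H^1_0.
The interval has length L = 1, and Poincaré/coercivity depend only on L. Here a(u, u) = ∫(u')² + (8/3)·∫u².
Here c = 8/3 ≥ 1, so a(u,u) = ∫(u')² + c∫u² ≥ ∫(u')² + ∫u² = ||u||_{H^1}², i.e. α = 1 works. No larger α is possible: a(u,u) ≥ α||u||_{H^1}² means (1−α)∫(u')² ≥ (α−c)∫u², and for the modes u_n = sin(nπ(x−x₀)/L) (x₀ the left endpoint) one has ∫u_n²/∫(u_n')² = (L/(nπ))² → 0, so a(u_n,u_n)/||u_n||_{H^1}² → 1. Hence the optimal constant is α = 1.
Therefore α = 1.


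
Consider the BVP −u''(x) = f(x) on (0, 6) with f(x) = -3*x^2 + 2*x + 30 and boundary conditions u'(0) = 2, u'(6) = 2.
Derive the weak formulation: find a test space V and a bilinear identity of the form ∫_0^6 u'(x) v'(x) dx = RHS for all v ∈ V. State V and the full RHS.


V = H^1(0, 6) (v unrestricted at boundary; u is determined up to an additive constant); weak form: ∫_0^6 u'v' dx = ∫_0^6 (-3*x^2 + 2*x + 30) v dx + 2·v(6) − 2·v(0) for all v ∈ V.

Multiply both sides by a test function v and integrate from 0 to 6:
  ∫_0^6 −u''(x) v(x) dx = ∫_0^6 f(x) v(x) dx.
Integrate the LHS by parts once:
  ∫_0^6 −u'' v dx = −[u'(x) v(x)]_0^6 + ∫_0^6 u'(x) v'(x) dx.
Thus ∫_0^6 u'(x) v'(x) dx = ∫_0^6 f(x) v(x) dx + [u'(x) v(x)]_0^6.
Choose V so that boundary terms are either known or forced to vanish.
u has inhomogeneous Neumann u'(0) = 2, u'(6) = 2. [u' v]_0^6 = (2)·v(6) − (2)·v(0) = 2·v(6) − 2·v(0). Take V = H^1(0, 6); boundary term becomes part of RHS.
Weak formulation: find u (satisfying any essential BC) such that ∫_0^6 u'(x) v'(x) dx = ∫_0^6 f v dx + 2·v(6) − 2·v(0) for all v ∈ V (Neumann data are natural BCs: they enter the RHS as boundary terms).
Substituting f(x) = -3*x^2 + 2*x + 30, the right-hand side is ∫_0^6 (-3*x^2 + 2*x + 30) v dx + 2·v(6) − 2·v(0).
Compatibility check (pure Neumann): taking v ≡ 1 ∈ V gives 0 = ∫_0^6 f dx + (2) − (2), i.e. ∫_0^6 f dx must equal u'(0) − u'(6) = 0. Indeed ∫_0^6 (-3*x^2 + 2*x + 30) dx = 0, so the data are compatible. The solution is then unique only up to an additive constant (fix it e.g. by requiring ∫_0^6 u dx = 0).


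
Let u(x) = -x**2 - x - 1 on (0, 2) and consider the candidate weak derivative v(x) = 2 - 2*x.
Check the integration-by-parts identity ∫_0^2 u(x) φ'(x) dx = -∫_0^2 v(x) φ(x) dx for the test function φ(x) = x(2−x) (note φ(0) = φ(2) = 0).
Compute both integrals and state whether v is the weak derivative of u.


LHS = 4, RHS = 0. No, v is not the weak derivative of u.

u(x) = -x**2 - x - 1, classical derivative u'(x) = -2*x - 1.
φ(x) = x(2−x), so φ'(x) = 2 - 2*x.
Note φ(0) = φ(2) = 0, so the boundary term u·φ vanishes.
LHS = ∫_0^2 u(x) φ'(x) dx = ∫_0^2 (2*x^3 - 2) dx. Term by term:
  ∫_0^2 2*x^3 dx = 8;  ∫_0^2 -2 dx = -4.
Sum: 8 − 4 = 4.
So LHS = 4.
∫_0^2 v(x) φ(x) dx = ∫_0^2 (2*x^3 - 6*x^2 + 4*x) dx. Term by term:
  ∫_0^2 2*x^3 dx = 8;  ∫_0^2 -6*x^2 dx = -16;  ∫_0^2 4*x dx = 8.
Sum: 8 − 16 + 8 = 0.
So RHS = -∫_0^2 v(x) φ(x) dx = 0.
LHS − RHS = 4 ≠ 0, so the identity fails.
(For a valid weak derivative the identity must hold for EVERY test function, in particular this one. The failure shows v is NOT the weak derivative of u.)
Correct weak derivative would be u'(x) = -2*x - 1.


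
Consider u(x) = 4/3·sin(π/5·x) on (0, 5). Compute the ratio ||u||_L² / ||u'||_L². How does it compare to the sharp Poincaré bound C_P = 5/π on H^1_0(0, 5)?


||u||_L² / ||u'||_L² = 5/π = C_P.

u(x) = 4/3·sin(π/5·x), so u'(x) = 4*π*cos(π*x/5)/15.
Writing u(x) = A·sin(kπx/L) with A = 4/3 and k = 1, use ∫_0^L sin²(kπx/L) dx = L/2 and ∫_0^L cos²(kπx/L) dx = L/2.
u² = 16/9·sin²(π/5·x) and (u')² = 16*π^2/225·cos²(π/5·x), and each of sin², cos² integrates to L/2 = 5/2 over (0, 5).
∫_0^5 u² dx = 40/9, so ||u||_L² = 2*sqrt(10)/3.
∫_0^5 (u')² dx = 8*π^2/45, so ||u'||_L² = 2*sqrt(10)*π/15.
Ratio ||u||_L² / ||u'||_L² = 5/π.
Sharp Poincaré constant on H^1_0(0, 5) is C_P = L/π = 5/π, achieved by sin(π/5·x).
This is the k = 1 eigenfunction (up to amplitude), so the ratio equals the sharp Poincaré constant exactly.


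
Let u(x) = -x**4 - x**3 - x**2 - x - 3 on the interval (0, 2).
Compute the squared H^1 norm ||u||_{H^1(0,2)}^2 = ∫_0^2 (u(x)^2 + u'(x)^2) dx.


||u||_{H^1}^2 = 372304/315

The H^1 norm (squared) on an interval (0, L) is
  ||u||_{H^1}^2 = ∫_0^L u(x)^2 dx + ∫_0^L u'(x)^2 dx.
Compute u'(x) = -4*x**3 - 3*x**2 - 2*x - 1.
Then u(x)^2 = x**8 + 2*x**7 + 3*x**6 + 4*x**5 + 9*x**4 + 8*x**3 + 7*x**2 + 6*x + 9 and u'(x)^2 = 16*x**6 + 24*x**5 + 25*x**4 + 20*x**3 + 10*x**2 + 4*x + 1.
Integrate each monomial from 0 to 2 using ∫_0^2 c·x^n dx = c·2^(n+1)/(n+1):
  ∫_0^2 u(x)^2 dx = ∫_0^2 (x^8 + 2*x^7 + 3*x^6 + 4*x^5 + 9*x^4 + 8*x^3 + 7*x^2 + 6*x + 9) dx. Term by term:
    ∫_0^2 x^8 dx = 512/9;  ∫_0^2 2*x^7 dx = 64;  ∫_0^2 3*x^6 dx = 384/7;
    ∫_0^2 4*x^5 dx = 128/3;  ∫_0^2 9*x^4 dx = 288/5;  ∫_0^2 8*x^3 dx = 32;
    ∫_0^2 7*x^2 dx = 56/3;  ∫_0^2 6*x dx = 12;  ∫_0^2 9 dx = 18.
  Sum: 512/9 + 64 + 384/7 + 128/3 + 288/5 + 32 + 56/3 + 12 + 18 = 112354/315.
  ∫_0^2 u'(x)^2 dx = ∫_0^2 (16*x^6 + 24*x^5 + 25*x^4 + 20*x^3 + 10*x^2 + 4*x + 1) dx. Term by term:
    ∫_0^2 16*x^6 dx = 2048/7;  ∫_0^2 24*x^5 dx = 256;  ∫_0^2 25*x^4 dx = 160;
    ∫_0^2 20*x^3 dx = 80;  ∫_0^2 10*x^2 dx = 80/3;  ∫_0^2 4*x dx = 8;
    ∫_0^2 1 dx = 2.
  Sum: 2048/7 + 256 + 160 + 80 + 80/3 + 8 + 2 = 17330/21.
Adding: ||u||_{H^1}^2 = 112354/315 + 17330/21 = 372304/315.


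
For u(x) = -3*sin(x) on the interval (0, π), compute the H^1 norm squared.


||u||_{H^1(0,π)}^2 = 9*π

u'(x) = -3*cos(x).
Expand u² and (u')² and integrate term by term on (0, π), using: for integers n ≥ 1, ∫_0^π sin²(nx) dx = ∫_0^π cos²(nx) dx = π/2; for n ≠ n', ∫_0^π sin(nx)sin(n'x) dx = ∫_0^π cos(nx)cos(n'x) dx = 0; and by product-to-sum, ∫_0^π sin(nx)cos(n'x) dx = ½∫_0^π [sin((n+n')x) + sin((n−n')x)] dx, which is 0 when n+n' is even and 2n/(n²−n'²) when n+n' is odd (it need not vanish on (0, π)).
  u² squared terms: (-3)²·∫sin(x)² dx = 9·π/2 = 9*π/2.
  So ∫_0^π u² dx = 9*π/2.
  (u')² squared terms: (-3)²·∫cos(x)² dx = 9·π/2 = 9*π/2.
  So ∫_0^π (u')² dx = 9*π/2.
||u||_{H^1}^2 = (9*π/2) + (9*π/2) = 9*π.


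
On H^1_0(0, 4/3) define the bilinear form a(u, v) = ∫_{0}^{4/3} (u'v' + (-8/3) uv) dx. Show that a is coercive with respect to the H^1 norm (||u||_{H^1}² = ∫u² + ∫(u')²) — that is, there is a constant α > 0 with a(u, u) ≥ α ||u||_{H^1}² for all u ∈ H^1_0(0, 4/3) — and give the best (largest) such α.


α = (-128 + 27*π^2)/(3*(16 + 9*π^2))

Coercivity of a(·,·) on H^1_0(0, 4/3) means a(u, u) ≥ α ||u||_{H^1}² for every u ∈ H^1_0.
The interval has length L = 4/3, and Poincaré/coercivity depend only on L. Here a(u, u) = ∫(u')² + (-8/3)·∫u².
Here c = -8/3 < 0 with |c| < (π/L)² = 9*π^2/16, so coercivity still holds. The condition a(u,u) ≥ α||u||_{H^1}² reads (1−α)∫(u')² ≥ (α−c)∫u². Any admissible α is ≤ 1 (rapidly oscillating u have ∫u²/∫(u')² → 0), and α = 1 would force 0 ≥ (1−c)∫u², impossible since c < 1; so 1−α > 0. By the sharp Poincaré inequality on H^1_0 of an interval of length L, ∫(u')² ≥ (π/L)²∫u² with equality for the first sine mode sin(π(x−x₀)/L) (x₀ the left endpoint), so the inequality holds for all u iff (1−α)(π/L)² ≥ α − c, i.e. α ≤ ((π/L)² + c)/((π/L)² + 1) = (1 + c(L/π)²)/(1 + (L/π)²). (Direct route, valid since c ≤ 0: Poincaré gives c∫u² ≥ c(L/π)²∫(u')², so a(u,u) ≥ (1 + c(L/π)²)∫(u')², while ||u||_{H^1}² ≤ (1 + (L/π)²)∫(u')²; dividing yields the same α.) With (π/L)² = 9*π^2/16 and c = -8/3, the largest admissible constant is α = ((π/L)² + c)/((π/L)² + 1).
Simplifying, α = (-128 + 27*π^2)/(3*(16 + 9*π^2)).


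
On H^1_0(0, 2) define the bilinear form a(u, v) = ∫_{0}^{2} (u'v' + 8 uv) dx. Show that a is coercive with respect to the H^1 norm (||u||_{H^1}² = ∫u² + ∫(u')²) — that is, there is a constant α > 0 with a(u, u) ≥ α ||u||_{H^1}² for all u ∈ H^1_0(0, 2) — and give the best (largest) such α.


α = 1

Coercivity of a(·,·) on H^1_0(0, 2) means a(u, u) ≥ α ||u||_{H^1}² for every u ∈ H^1_0.
The interval has length L = 2, and Poincaré/coercivity depend only on L. Here a(u, u) = ∫(u')² + (8)·∫u².
Here c = 8 ≥ 1, so a(u,u) = ∫(u')² + c∫u² ≥ ∫(u')² + ∫u² = ||u||_{H^1}², i.e. α = 1 works. No larger α is possible: a(u,u) ≥ α||u||_{H^1}² means (1−α)∫(u')² ≥ (α−c)∫u², and for the modes u_n = sin(nπ(x−x₀)/L) (x₀ the left endpoint) one has ∫u_n²/∫(u_n')² = (L/(nπ))² → 0, so a(u_n,u_n)/||u_n||_{H^1}² → 1. Hence the optimal constant is α = 1.
Therefore α = 1.


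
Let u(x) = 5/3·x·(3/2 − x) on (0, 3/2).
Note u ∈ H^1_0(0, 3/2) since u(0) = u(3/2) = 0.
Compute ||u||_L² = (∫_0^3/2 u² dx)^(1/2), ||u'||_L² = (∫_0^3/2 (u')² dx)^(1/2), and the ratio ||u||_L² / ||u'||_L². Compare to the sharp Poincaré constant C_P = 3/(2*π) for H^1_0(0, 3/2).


||u||_L² / ||u'||_L² = 3*sqrt(10)/20 < C_P = 3/(2*π).

u(x) = 5/3·x·(3/2 − x), so u'(x) = 5/2 - 10*x/3.
u(x) = 5/3·x·(3/2 − x) vanishes at x = 0 and x = 3/2, so u ∈ H^1_0(0, 3/2). Differentiate via the product rule and integrate the resulting polynomials term by term.
  ∫_0^3/2 u² dx = ∫_0^3/2 (25*x^4/9 - 25*x^3/3 + 25*x^2/4) dx. Term by term:
    ∫_0^3/2 25*x^4/9 dx = 135/32;  ∫_0^3/2 -25*x^3/3 dx = -675/64;  ∫_0^3/2 25*x^2/4 dx = 225/32.
  Sum: 135/32 − 675/64 + 225/32 = 45/64.
  ∫_0^3/2 (u')² dx = ∫_0^3/2 (100*x^2/9 - 50*x/3 + 25/4) dx. Term by term:
    ∫_0^3/2 100*x^2/9 dx = 25/2;  ∫_0^3/2 -50*x/3 dx = -75/4;  ∫_0^3/2 25/4 dx = 75/8.
  Sum: 25/2 − 75/4 + 75/8 = 25/8.
∫_0^3/2 u² dx = 45/64, so ||u||_L² = 3*sqrt(5)/8.
∫_0^3/2 (u')² dx = 25/8, so ||u'||_L² = 5*sqrt(2)/4.
Ratio ||u||_L² / ||u'||_L² = 3*sqrt(10)/20.
Sharp Poincaré constant on H^1_0(0, 3/2) is C_P = L/π = 3/(2*π), achieved by sin(2*π/3·x).
A polynomial bump cannot attain the sharp Poincaré constant (only the first sine eigenfunction does), so the ratio is strictly less than C_P, consistent with ||u||_L² ≤ C_P ||u'||_L².


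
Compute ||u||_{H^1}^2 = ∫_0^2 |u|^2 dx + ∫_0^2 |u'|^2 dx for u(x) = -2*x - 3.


||u||_{H^1}^2 = 182/3

The H^1 norm (squared) on an interval (0, L) is
  ||u||_{H^1}^2 = ∫_0^L u(x)^2 dx + ∫_0^L u'(x)^2 dx.
Compute u'(x) = -2.
Then u(x)^2 = 4*x**2 + 12*x + 9 and u'(x)^2 = 4.
Integrate each monomial from 0 to 2 using ∫_0^2 c·x^n dx = c·2^(n+1)/(n+1):
  ∫_0^2 u(x)^2 dx = ∫_0^2 (4*x^2 + 12*x + 9) dx. Term by term:
    ∫_0^2 4*x^2 dx = 32/3;  ∫_0^2 12*x dx = 24;  ∫_0^2 9 dx = 18.
  Sum: 32/3 + 24 + 18 = 158/3.
  ∫_0^2 u'(x)^2 dx = ∫_0^2 (4) dx. Term by term:
    ∫_0^2 4 dx = 8.
Adding: ||u||_{H^1}^2 = 158/3 + 8 = 182/3.


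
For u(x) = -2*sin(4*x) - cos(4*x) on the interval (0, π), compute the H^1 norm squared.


||u||_{H^1(0,π)}^2 = 85*π/2

u'(x) = 4*sin(4*x) - 8*cos(4*x).
Expand u² and (u')² and integrate term by term on (0, π), using: for integers n ≥ 1, ∫_0^π sin²(nx) dx = ∫_0^π cos²(nx) dx = π/2; for n ≠ n', ∫_0^π sin(nx)sin(n'x) dx = ∫_0^π cos(nx)cos(n'x) dx = 0; and by product-to-sum, ∫_0^π sin(nx)cos(n'x) dx = ½∫_0^π [sin((n+n')x) + sin((n−n')x)] dx, which is 0 when n+n' is even and 2n/(n²−n'²) when n+n' is odd (it need not vanish on (0, π)).
  u² squared terms: (-1)²·∫cos(4x)² dx = 1·π/2 = π/2;  (-2)²·∫sin(4x)² dx = 4·π/2 = 2*π.
  u² cross terms: 2·(-1)·(-2)·∫cos(4x)·sin(4x) dx = 4·(0) = 0.
  So ∫_0^π u² dx = π/2 + 2*π + 0 = 5*π/2.
  (u')² squared terms: (-8)²·∫cos(4x)² dx = 64·π/2 = 32*π;  (4)²·∫sin(4x)² dx = 16·π/2 = 8*π.
  (u')² cross terms: 2·(-8)·(4)·∫cos(4x)·sin(4x) dx = -64·(0) = 0.
  So ∫_0^π (u')² dx = 32*π + 8*π + 0 = 40*π.
||u||_{H^1}^2 = (5*π/2) + (40*π) = 85*π/2.


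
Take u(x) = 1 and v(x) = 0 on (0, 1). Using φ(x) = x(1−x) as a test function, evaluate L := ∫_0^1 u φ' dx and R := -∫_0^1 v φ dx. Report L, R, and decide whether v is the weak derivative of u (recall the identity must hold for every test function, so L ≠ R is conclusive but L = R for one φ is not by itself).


LHS = 0, RHS = 0. Yes, v = u' weakly.

u(x) = 1, classical derivative u'(x) = 0.
φ(x) = x(1−x), so φ'(x) = 1 - 2*x.
Note φ(0) = φ(1) = 0, so the boundary term u·φ vanishes.
LHS = ∫_0^1 u(x) φ'(x) dx = ∫_0^1 (1 - 2*x) dx. Term by term:
  ∫_0^1 -2*x dx = -1;  ∫_0^1 1 dx = 1.
Sum: -1 + 1 = 0.
So LHS = 0.
∫_0^1 v(x) φ(x) dx = ∫_0^1 (0) dx. Term by term:
  ∫_0^1 0 dx = 0.
So RHS = -∫_0^1 v(x) φ(x) dx = 0.
LHS = RHS, so the identity holds for this test φ.
Moreover u is smooth here and v(x) = u'(x) = 0 pointwise, so the identity holds for every test function. Hence v is the weak derivative of u.


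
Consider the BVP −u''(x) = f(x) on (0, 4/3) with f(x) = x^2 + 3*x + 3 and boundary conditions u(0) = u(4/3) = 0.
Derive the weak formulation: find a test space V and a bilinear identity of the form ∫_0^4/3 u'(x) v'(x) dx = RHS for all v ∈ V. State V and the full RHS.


V = H^1_0(0, 4/3) (so v(0) = v(4/3) = 0); weak form: ∫_0^4/3 u'v' dx = ∫_0^4/3 (x^2 + 3*x + 3) v dx for all v ∈ V.

Multiply both sides by a test function v and integrate from 0 to 4/3:
  ∫_0^4/3 −u''(x) v(x) dx = ∫_0^4/3 f(x) v(x) dx.
Integrate the LHS by parts once:
  ∫_0^4/3 −u'' v dx = −[u'(x) v(x)]_0^4/3 + ∫_0^4/3 u'(x) v'(x) dx.
Thus ∫_0^4/3 u'(x) v'(x) dx = ∫_0^4/3 f(x) v(x) dx + [u'(x) v(x)]_0^4/3.
Choose V so that boundary terms are either known or forced to vanish.
u is Dirichlet: u(0) = u(4/3) = 0. Let V = H^1_0(0, 4/3); then v(0) = v(4/3) = 0, and [u' v]_0^4/3 = 0.
Weak formulation: find u (satisfying any essential BC) such that ∫_0^4/3 u'(x) v'(x) dx = ∫_0^4/3 f v dx for all v ∈ V.
Substituting f(x) = x^2 + 3*x + 3, the right-hand side is ∫_0^4/3 (x^2 + 3*x + 3) v dx.


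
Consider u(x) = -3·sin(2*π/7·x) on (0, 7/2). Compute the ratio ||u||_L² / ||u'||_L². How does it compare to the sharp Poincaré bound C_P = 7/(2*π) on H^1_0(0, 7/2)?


||u||_L² / ||u'||_L² = 7/(2*π) = C_P.

u(x) = -3·sin(2*π/7·x), so u'(x) = -6*π*cos(2*π*x/7)/7.
Writing u(x) = A·sin(kπx/L) with A = -3 and k = 1, use ∫_0^L sin²(kπx/L) dx = L/2 and ∫_0^L cos²(kπx/L) dx = L/2.
u² = 9·sin²(2*π/7·x) and (u')² = 36*π^2/49·cos²(2*π/7·x), and each of sin², cos² integrates to L/2 = 7/4 over (0, 7/2).
∫_0^7/2 u² dx = 63/4, so ||u||_L² = 3*sqrt(7)/2.
∫_0^7/2 (u')² dx = 9*π^2/7, so ||u'||_L² = 3*sqrt(7)*π/7.
Ratio ||u||_L² / ||u'||_L² = 7/(2*π).
Sharp Poincaré constant on H^1_0(0, 7/2) is C_P = L/π = 7/(2*π), achieved by sin(2*π/7·x).
This is the k = 1 eigenfunction (up to amplitude), so the ratio equals the sharp Poincaré constant exactly.


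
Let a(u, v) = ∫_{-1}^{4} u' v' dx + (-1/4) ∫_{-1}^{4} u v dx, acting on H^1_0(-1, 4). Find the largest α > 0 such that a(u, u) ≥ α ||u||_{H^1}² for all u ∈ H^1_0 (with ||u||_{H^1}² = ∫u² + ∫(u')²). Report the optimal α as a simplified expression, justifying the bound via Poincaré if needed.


α = (-25/4 + π^2)/(π^2 + 25)

Coercivity of a(·,·) on H^1_0(-1, 4) means a(u, u) ≥ α ||u||_{H^1}² for every u ∈ H^1_0.
The interval has length L = 5, and Poincaré/coercivity depend only on L. Here a(u, u) = ∫(u')² + (-1/4)·∫u².
Here c = -1/4 < 0 with |c| < (π/L)² = π^2/25, so coercivity still holds. The condition a(u,u) ≥ α||u||_{H^1}² reads (1−α)∫(u')² ≥ (α−c)∫u². Any admissible α is ≤ 1 (rapidly oscillating u have ∫u²/∫(u')² → 0), and α = 1 would force 0 ≥ (1−c)∫u², impossible since c < 1; so 1−α > 0. By the sharp Poincaré inequality on H^1_0 of an interval of length L, ∫(u')² ≥ (π/L)²∫u² with equality for the first sine mode sin(π(x−x₀)/L) (x₀ the left endpoint), so the inequality holds for all u iff (1−α)(π/L)² ≥ α − c, i.e. α ≤ ((π/L)² + c)/((π/L)² + 1) = (1 + c(L/π)²)/(1 + (L/π)²). (Direct route, valid since c ≤ 0: Poincaré gives c∫u² ≥ c(L/π)²∫(u')², so a(u,u) ≥ (1 + c(L/π)²)∫(u')², while ||u||_{H^1}² ≤ (1 + (L/π)²)∫(u')²; dividing yields the same α.) With (π/L)² = π^2/25 and c = -1/4, the largest admissible constant is α = ((π/L)² + c)/((π/L)² + 1).
Simplifying, α = (-25/4 + π^2)/(π^2 + 25).


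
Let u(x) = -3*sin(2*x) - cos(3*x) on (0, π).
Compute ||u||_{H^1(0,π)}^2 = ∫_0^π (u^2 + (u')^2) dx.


||u||_{H^1(0,π)}^2 = -48 + 55*π/2

u'(x) = 3*sin(3*x) - 6*cos(2*x).
Expand u² and (u')² and integrate term by term on (0, π), using: for integers n ≥ 1, ∫_0^π sin²(nx) dx = ∫_0^π cos²(nx) dx = π/2; for n ≠ n', ∫_0^π sin(nx)sin(n'x) dx = ∫_0^π cos(nx)cos(n'x) dx = 0; and by product-to-sum, ∫_0^π sin(nx)cos(n'x) dx = ½∫_0^π [sin((n+n')x) + sin((n−n')x)] dx, which is 0 when n+n' is even and 2n/(n²−n'²) when n+n' is odd (it need not vanish on (0, π)).
  u² squared terms: (-1)²·∫cos(3x)² dx = 1·π/2 = π/2;  (-3)²·∫sin(2x)² dx = 9·π/2 = 9*π/2.
  u² cross terms: 2·(-1)·(-3)·∫cos(3x)·sin(2x) dx = 6·(-4/5) = -24/5.
  So ∫_0^π u² dx = π/2 + 9*π/2 − 24/5 = -24/5 + 5*π.
  (u')² squared terms: (-6)²·∫cos(2x)² dx = 36·π/2 = 18*π;  (3)²·∫sin(3x)² dx = 9·π/2 = 9*π/2.
  (u')² cross terms: 2·(-6)·(3)·∫cos(2x)·sin(3x) dx = -36·(6/5) = -216/5.
  So ∫_0^π (u')² dx = 18*π + 9*π/2 − 216/5 = -216/5 + 45*π/2.
||u||_{H^1}^2 = (-24/5 + 5*π) + (-216/5 + 45*π/2) = -48 + 55*π/2.


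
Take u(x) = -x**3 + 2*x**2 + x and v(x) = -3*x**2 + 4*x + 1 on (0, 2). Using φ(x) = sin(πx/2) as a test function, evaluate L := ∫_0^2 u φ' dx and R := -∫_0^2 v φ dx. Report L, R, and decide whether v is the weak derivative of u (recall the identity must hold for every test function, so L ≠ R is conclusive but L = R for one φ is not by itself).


LHS = -96/π^3 + 4/π, RHS = -96/π^3 + 4/π. Yes, v = u' weakly.

u(x) = -x**3 + 2*x**2 + x, classical derivative u'(x) = -3*x**2 + 4*x + 1.
φ(x) = sin(πx/2), so φ'(x) = π*cos(π*x/2)/2.
Note φ(0) = φ(2) = 0, so the boundary term u·φ vanishes.
LHS = ∫_0^2 u(x) φ'(x) dx = ∫_0^2 (-π*x^3*cos(π*x/2)/2 + π*x^2*cos(π*x/2) + π*x*cos(π*x/2)/2) dx. Term by term:
  ∫_0^2 π*x^2*cos(π*x/2) dx = -16/π;  ∫_0^2 π*x*cos(π*x/2)/2 dx = -4/π;  ∫_0^2 -π*x^3*cos(π*x/2)/2 dx = -96/π^3 + 24/π.
Sum: -16/π − 4/π + -96/π^3 + 24/π = -96/π^3 + 4/π.
So LHS = -96/π^3 + 4/π.
∫_0^2 v(x) φ(x) dx = ∫_0^2 (-3*x^2*sin(π*x/2) + 4*x*sin(π*x/2) + sin(π*x/2)) dx. Term by term:
  ∫_0^2 -3*x^2*sin(π*x/2) dx = -24/π + 96/π^3;  ∫_0^2 4*x*sin(π*x/2) dx = 16/π;  ∫_0^2 sin(π*x/2) dx = 4/π.
Sum: -24/π + 96/π^3 + 16/π + 4/π = -4/π + 96/π^3.
So RHS = -∫_0^2 v(x) φ(x) dx = -96/π^3 + 4/π.
LHS = RHS, so the identity holds for this test φ.
Moreover u is smooth here and v(x) = u'(x) = -3*x**2 + 4*x + 1 pointwise, so the identity holds for every test function. Hence v is the weak derivative of u.


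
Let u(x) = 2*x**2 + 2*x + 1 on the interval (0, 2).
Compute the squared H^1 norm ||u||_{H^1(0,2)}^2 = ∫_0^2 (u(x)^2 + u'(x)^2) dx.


||u||_{H^1}^2 = 858/5

The H^1 norm (squared) on an interval (0, L) is
  ||u||_{H^1}^2 = ∫_0^L u(x)^2 dx + ∫_0^L u'(x)^2 dx.
Compute u'(x) = 4*x + 2.
Then u(x)^2 = 4*x**4 + 8*x**3 + 8*x**2 + 4*x + 1 and u'(x)^2 = 16*x**2 + 16*x + 4.
Integrate each monomial from 0 to 2 using ∫_0^2 c·x^n dx = c·2^(n+1)/(n+1):
  ∫_0^2 u(x)^2 dx = ∫_0^2 (4*x^4 + 8*x^3 + 8*x^2 + 4*x + 1) dx. Term by term:
    ∫_0^2 4*x^4 dx = 128/5;  ∫_0^2 8*x^3 dx = 32;  ∫_0^2 8*x^2 dx = 64/3;
    ∫_0^2 4*x dx = 8;  ∫_0^2 1 dx = 2.
  Sum: 128/5 + 32 + 64/3 + 8 + 2 = 1334/15.
  ∫_0^2 u'(x)^2 dx = ∫_0^2 (16*x^2 + 16*x + 4) dx. Term by term:
    ∫_0^2 16*x^2 dx = 128/3;  ∫_0^2 16*x dx = 32;  ∫_0^2 4 dx = 8.
  Sum: 128/3 + 32 + 8 = 248/3.
Adding: ||u||_{H^1}^2 = 1334/15 + 248/3 = 858/5.


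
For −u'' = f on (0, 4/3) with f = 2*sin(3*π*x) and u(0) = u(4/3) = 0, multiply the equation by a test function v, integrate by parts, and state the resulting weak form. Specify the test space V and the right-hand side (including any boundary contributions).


V = H^1_0(0, 4/3) (so v(0) = v(4/3) = 0); weak form: ∫_0^4/3 u'v' dx = ∫_0^4/3 (2*sin(3*π*x)) v dx for all v ∈ V.

Multiply both sides by a test function v and integrate from 0 to 4/3:
  ∫_0^4/3 −u''(x) v(x) dx = ∫_0^4/3 f(x) v(x) dx.
Integrate the LHS by parts once:
  ∫_0^4/3 −u'' v dx = −[u'(x) v(x)]_0^4/3 + ∫_0^4/3 u'(x) v'(x) dx.
Thus ∫_0^4/3 u'(x) v'(x) dx = ∫_0^4/3 f(x) v(x) dx + [u'(x) v(x)]_0^4/3.
Choose V so that boundary terms are either known or forced to vanish.
u is Dirichlet: u(0) = u(4/3) = 0. Let V = H^1_0(0, 4/3); then v(0) = v(4/3) = 0, and [u' v]_0^4/3 = 0.
Weak formulation: find u (satisfying any essential BC) such that ∫_0^4/3 u'(x) v'(x) dx = ∫_0^4/3 f v dx for all v ∈ V.
Substituting f(x) = 2*sin(3*π*x), the right-hand side is ∫_0^4/3 (2*sin(3*π*x)) v dx.


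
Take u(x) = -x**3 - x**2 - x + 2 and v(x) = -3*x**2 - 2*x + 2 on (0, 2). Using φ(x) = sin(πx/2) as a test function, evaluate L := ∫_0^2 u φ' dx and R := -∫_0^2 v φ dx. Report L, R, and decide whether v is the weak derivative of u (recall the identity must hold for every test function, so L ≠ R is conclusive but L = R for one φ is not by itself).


LHS = -96/π^3 + 36/π, RHS = -96/π^3 + 24/π. No, v is not the weak derivative of u.

u(x) = -x**3 - x**2 - x + 2, classical derivative u'(x) = -3*x**2 - 2*x - 1.
φ(x) = sin(πx/2), so φ'(x) = π*cos(π*x/2)/2.
Note φ(0) = φ(2) = 0, so the boundary term u·φ vanishes.
LHS = ∫_0^2 u(x) φ'(x) dx = ∫_0^2 (-π*x^3*cos(π*x/2)/2 - π*x^2*cos(π*x/2)/2 - π*x*cos(π*x/2)/2 + π*cos(π*x/2)) dx. Term by term:
  ∫_0^2 π*cos(π*x/2) dx = 0;  ∫_0^2 -π*x*cos(π*x/2)/2 dx = 4/π;  ∫_0^2 -π*x^2*cos(π*x/2)/2 dx = 8/π;
  ∫_0^2 -π*x^3*cos(π*x/2)/2 dx = -96/π^3 + 24/π.
Sum: 0 + 4/π + 8/π + -96/π^3 + 24/π = -96/π^3 + 36/π.
So LHS = -96/π^3 + 36/π.
∫_0^2 v(x) φ(x) dx = ∫_0^2 (-3*x^2*sin(π*x/2) - 2*x*sin(π*x/2) + 2*sin(π*x/2)) dx. Term by term:
  ∫_0^2 2*sin(π*x/2) dx = 8/π;  ∫_0^2 -3*x^2*sin(π*x/2) dx = -24/π + 96/π^3;  ∫_0^2 -2*x*sin(π*x/2) dx = -8/π.
Sum: 8/π + -24/π + 96/π^3 − 8/π = -24/π + 96/π^3.
So RHS = -∫_0^2 v(x) φ(x) dx = -96/π^3 + 24/π.
LHS − RHS = 12/π ≠ 0, so the identity fails.
(For a valid weak derivative the identity must hold for EVERY test function, in particular this one. The failure shows v is NOT the weak derivative of u.)
Correct weak derivative would be u'(x) = -3*x**2 - 2*x - 1.


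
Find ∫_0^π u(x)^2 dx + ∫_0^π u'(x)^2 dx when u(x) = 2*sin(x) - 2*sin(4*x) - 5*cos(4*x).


||u||_{H^1(0,π)}^2 = 136/3 + 501*π/2

u'(x) = 20*sin(4*x) + 2*cos(x) - 8*cos(4*x).
Expand u² and (u')² and integrate term by term on (0, π), using: for integers n ≥ 1, ∫_0^π sin²(nx) dx = ∫_0^π cos²(nx) dx = π/2; for n ≠ n', ∫_0^π sin(nx)sin(n'x) dx = ∫_0^π cos(nx)cos(n'x) dx = 0; and by product-to-sum, ∫_0^π sin(nx)cos(n'x) dx = ½∫_0^π [sin((n+n')x) + sin((n−n')x)] dx, which is 0 when n+n' is even and 2n/(n²−n'²) when n+n' is odd (it need not vanish on (0, π)).
  u² squared terms: (-5)²·∫cos(4x)² dx = 25·π/2 = 25*π/2;  (-2)²·∫sin(4x)² dx = 4·π/2 = 2*π;  (2)²·∫sin(x)² dx = 4·π/2 = 2*π.
  u² cross terms: 2·(-5)·(-2)·∫cos(4x)·sin(4x) dx = 20·(0) = 0;  2·(-5)·(2)·∫cos(4x)·sin(x) dx = -20·(-2/15) = 8/3;  2·(-2)·(2)·∫sin(4x)·sin(x) dx = -8·(0) = 0.
  So ∫_0^π u² dx = 25*π/2 + 2*π + 2*π + 0 + 8/3 + 0 = 8/3 + 33*π/2.
  (u')² squared terms: (-8)²·∫cos(4x)² dx = 64·π/2 = 32*π;  (2)²·∫cos(x)² dx = 4·π/2 = 2*π;  (20)²·∫sin(4x)² dx = 400·π/2 = 200*π.
  (u')² cross terms: 2·(-8)·(2)·∫cos(4x)·cos(x) dx = -32·(0) = 0;  2·(-8)·(20)·∫cos(4x)·sin(4x) dx = -320·(0) = 0;  2·(2)·(20)·∫cos(x)·sin(4x) dx = 80·(8/15) = 128/3.
  So ∫_0^π (u')² dx = 32*π + 2*π + 200*π + 0 + 0 + 128/3 = 128/3 + 234*π.
||u||_{H^1}^2 = (8/3 + 33*π/2) + (128/3 + 234*π) = 136/3 + 501*π/2.


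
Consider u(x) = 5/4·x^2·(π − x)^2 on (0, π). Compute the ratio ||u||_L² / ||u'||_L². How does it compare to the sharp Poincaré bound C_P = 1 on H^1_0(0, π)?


||u||_L² / ||u'||_L² = sqrt(3)*π/6 < C_P = 1.

u(x) = 5/4·x^2·(π − x)^2, so u'(x) = 5*x*(x - π)*(2*x - π)/2.
u(x) = 5/4·x^2·(π − x)^2 vanishes at x = 0 and x = π, so u ∈ H^1_0(0, π). Differentiate via the product rule and integrate the resulting polynomials term by term.
  ∫_0^π u² dx = ∫_0^π (25*x^8/16 - 25*π*x^7/4 + 75*π^2*x^6/8 - 25*π^3*x^5/4 + 25*π^4*x^4/16) dx. Term by term:
    ∫_0^π 25*x^8/16 dx = 25*π^9/144;  ∫_0^π -25*π*x^7/4 dx = -25*π^9/32;  ∫_0^π 75*π^2*x^6/8 dx = 75*π^9/56;
    ∫_0^π -25*π^3*x^5/4 dx = -25*π^9/24;  ∫_0^π 25*π^4*x^4/16 dx = 5*π^9/16.
  Sum: 25*π^9/144 − 25*π^9/32 + 75*π^9/56 − 25*π^9/24 + 5*π^9/16 = 5*π^9/2016.
  ∫_0^π (u')² dx = ∫_0^π (25*x^6 - 75*π*x^5 + 325*π^2*x^4/4 - 75*π^3*x^3/2 + 25*π^4*x^2/4) dx. Term by term:
    ∫_0^π 25*x^6 dx = 25*π^7/7;  ∫_0^π -75*π*x^5 dx = -25*π^7/2;  ∫_0^π 325*π^2*x^4/4 dx = 65*π^7/4;
    ∫_0^π -75*π^3*x^3/2 dx = -75*π^7/8;  ∫_0^π 25*π^4*x^2/4 dx = 25*π^7/12.
  Sum: 25*π^7/7 − 25*π^7/2 + 65*π^7/4 − 75*π^7/8 + 25*π^7/12 = 5*π^7/168.
∫_0^π u² dx = 5*π^9/2016, so ||u||_L² = sqrt(70)*π^(9/2)/168.
∫_0^π (u')² dx = 5*π^7/168, so ||u'||_L² = sqrt(210)*π^(7/2)/84.
Ratio ||u||_L² / ||u'||_L² = sqrt(3)*π/6.
Sharp Poincaré constant on H^1_0(0, π) is C_P = L/π = 1, achieved by sin(x).
A polynomial bump cannot attain the sharp Poincaré constant (only the first sine eigenfunction does), so the ratio is strictly less than C_P, consistent with ||u||_L² ≤ C_P ||u'||_L².


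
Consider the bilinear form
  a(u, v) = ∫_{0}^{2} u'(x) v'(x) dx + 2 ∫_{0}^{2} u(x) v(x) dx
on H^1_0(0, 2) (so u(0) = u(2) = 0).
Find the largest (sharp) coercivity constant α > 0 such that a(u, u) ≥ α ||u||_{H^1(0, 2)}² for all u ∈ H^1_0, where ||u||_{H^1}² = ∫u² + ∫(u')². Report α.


α = 1

Coercivity of a(·,·) on H^1_0(0, 2) means a(u, u) ≥ α ||u||_{H^1}² for every u ∈ H^1_0.
The interval has length L = 2, and Poincaré/coercivity depend only on L. Here a(u, u) = ∫(u')² + (2)·∫u².
Here c = 2 ≥ 1, so a(u,u) = ∫(u')² + c∫u² ≥ ∫(u')² + ∫u² = ||u||_{H^1}², i.e. α = 1 works. No larger α is possible: a(u,u) ≥ α||u||_{H^1}² means (1−α)∫(u')² ≥ (α−c)∫u², and for the modes u_n = sin(nπ(x−x₀)/L) (x₀ the left endpoint) one has ∫u_n²/∫(u_n')² = (L/(nπ))² → 0, so a(u_n,u_n)/||u_n||_{H^1}² → 1. Hence the optimal constant is α = 1.
Therefore α = 1.


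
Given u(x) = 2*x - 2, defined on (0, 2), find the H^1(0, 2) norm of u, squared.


||u||_{H^1}^2 = 32/3

The H^1 norm (squared) on an interval (0, L) is
  ||u||_{H^1}^2 = ∫_0^L u(x)^2 dx + ∫_0^L u'(x)^2 dx.
Compute u'(x) = 2.
Then u(x)^2 = 4*x**2 - 8*x + 4 and u'(x)^2 = 4.
Integrate each monomial from 0 to 2 using ∫_0^2 c·x^n dx = c·2^(n+1)/(n+1):
  ∫_0^2 u(x)^2 dx = ∫_0^2 (4*x^2 - 8*x + 4) dx. Term by term:
    ∫_0^2 4*x^2 dx = 32/3;  ∫_0^2 -8*x dx = -16;  ∫_0^2 4 dx = 8.
  Sum: 32/3 − 16 + 8 = 8/3.
  ∫_0^2 u'(x)^2 dx = ∫_0^2 (4) dx. Term by term:
    ∫_0^2 4 dx = 8.
Adding: ||u||_{H^1}^2 = 8/3 + 8 = 32/3.


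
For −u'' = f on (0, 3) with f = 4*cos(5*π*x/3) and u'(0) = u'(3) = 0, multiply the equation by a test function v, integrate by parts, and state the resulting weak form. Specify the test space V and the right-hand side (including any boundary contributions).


V = H^1(0, 3) (no boundary constraint on v; u is determined up to an additive constant); weak form: ∫_0^3 u'v' dx = ∫_0^3 (4*cos(5*π*x/3)) v dx for all v ∈ V.

Multiply both sides by a test function v and integrate from 0 to 3:
  ∫_0^3 −u''(x) v(x) dx = ∫_0^3 f(x) v(x) dx.
Integrate the LHS by parts once:
  ∫_0^3 −u'' v dx = −[u'(x) v(x)]_0^3 + ∫_0^3 u'(x) v'(x) dx.
Thus ∫_0^3 u'(x) v'(x) dx = ∫_0^3 f(x) v(x) dx + [u'(x) v(x)]_0^3.
Choose V so that boundary terms are either known or forced to vanish.
u has homogeneous Neumann: u'(0) = u'(3) = 0. So [u' v]_0^3 = 0·v(3) − 0·v(0) = 0 for any v; take V = H^1(0, 3).
Weak formulation: find u (satisfying any essential BC) such that ∫_0^3 u'(x) v'(x) dx = ∫_0^3 f v dx for all v ∈ V (homogeneous Neumann, so boundary terms vanish).
Substituting f(x) = 4*cos(5*π*x/3), the right-hand side is ∫_0^3 (4*cos(5*π*x/3)) v dx.
Compatibility check (pure Neumann): taking v ≡ 1 ∈ V gives 0 = ∫_0^3 f dx + (0) − (0), i.e. ∫_0^3 f dx must equal u'(0) − u'(3) = 0. Indeed ∫_0^3 (4*cos(5*π*x/3)) dx = 0, so the data are compatible. The solution is then unique only up to an additive constant (fix it e.g. by requiring ∫_0^3 u dx = 0).
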